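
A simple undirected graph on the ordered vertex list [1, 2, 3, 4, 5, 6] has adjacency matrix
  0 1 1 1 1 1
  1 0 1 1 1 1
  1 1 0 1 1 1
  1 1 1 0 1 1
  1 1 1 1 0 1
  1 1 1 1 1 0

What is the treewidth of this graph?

5

A width-5 tree decomposition is:
Bags: B1 = {1, 2, 3, 4, 5, 6}
Tree: (single bag)
A single bag containing all 6 vertices is trivially a valid decomposition of width 5. Conversely, {1, 2, 3, 4, 5, 6} is a clique of size 6, and the vertices of any clique must share a bag in every tree decomposition; so some bag has ≥ 6 vertices and tw(G) ≥ 5. Therefore the treewidth is 5.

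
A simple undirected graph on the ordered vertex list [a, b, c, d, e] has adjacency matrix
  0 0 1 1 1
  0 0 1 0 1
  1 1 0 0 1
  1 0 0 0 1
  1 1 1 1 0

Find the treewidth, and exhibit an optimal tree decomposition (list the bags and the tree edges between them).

Treewidth 2.
One optimal decomposition is:
Bags: B1 = {a, c, e}  B2 = {b, c, e}  B3 = {a, d, e}
Tree: B1–B2, B1–B3

Each bag holds 3 vertices, so the decomposition has width 2, which upper-bounds the treewidth. Conversely, {a, d, e} is a clique of size 3, and the vertices of any clique must share a bag in every tree decomposition; so some bag has ≥ 3 vertices and tw(G) ≥ 2. Combining the bounds, tw(G) = 2.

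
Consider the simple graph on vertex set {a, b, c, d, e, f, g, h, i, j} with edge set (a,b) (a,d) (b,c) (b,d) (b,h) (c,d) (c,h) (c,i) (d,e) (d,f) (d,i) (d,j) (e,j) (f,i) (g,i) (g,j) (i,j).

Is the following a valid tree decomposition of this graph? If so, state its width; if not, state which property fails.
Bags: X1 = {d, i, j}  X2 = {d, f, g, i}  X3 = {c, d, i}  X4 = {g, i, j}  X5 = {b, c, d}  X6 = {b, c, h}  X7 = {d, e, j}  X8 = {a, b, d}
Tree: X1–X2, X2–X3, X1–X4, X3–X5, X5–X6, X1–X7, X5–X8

A tree decomposition must satisfy three properties: every vertex lies in some bag; for every edge, both endpoints lie together in some bag; and for every vertex, the bags containing it form a connected subtree. Here bags containing vertex g are not connected in the tree, so the decomposition is invalid.

No — bags containing vertex g are not connected in the tree.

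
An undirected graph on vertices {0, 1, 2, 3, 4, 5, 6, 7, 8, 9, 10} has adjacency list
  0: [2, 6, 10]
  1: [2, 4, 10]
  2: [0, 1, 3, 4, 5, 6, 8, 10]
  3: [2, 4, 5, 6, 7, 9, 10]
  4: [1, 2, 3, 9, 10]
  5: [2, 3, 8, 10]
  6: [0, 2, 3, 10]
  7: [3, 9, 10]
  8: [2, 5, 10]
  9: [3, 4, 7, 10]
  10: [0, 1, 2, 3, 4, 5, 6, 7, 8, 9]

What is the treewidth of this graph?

3

A width-3 tree decomposition is:
Bags: B1 = {2, 3, 4, 10}  B2 = {3, 4, 9, 10}  B3 = {2, 3, 6, 10}  B4 = {2, 3, 5, 10}  B5 = {0, 2, 6, 10}  B6 = {3, 7, 9, 10}  B7 = {1, 2, 4, 10}  B8 = {2, 5, 8, 10}
Tree: B1–B2, B1–B3, B3–B4, B3–B5, B2–B6, B1–B7, B4–B8
The largest bag has 4 vertices, giving width 3; this decomposition certifies tw(G) ≤ 3. Conversely, {3, 4, 9, 10} is a clique of size 4, and the vertices of any clique must share a bag in every tree decomposition; so some bag has ≥ 4 vertices and tw(G) ≥ 3. The upper and lower bounds meet at 3, so that is the treewidth.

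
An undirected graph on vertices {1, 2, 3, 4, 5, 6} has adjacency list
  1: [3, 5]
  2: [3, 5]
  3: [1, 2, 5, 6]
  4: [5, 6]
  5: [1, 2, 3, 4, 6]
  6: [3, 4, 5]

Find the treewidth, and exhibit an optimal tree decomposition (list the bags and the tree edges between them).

Treewidth 2.
Bags: B1 = {3, 5, 6}  B2 = {4, 5, 6}  B3 = {1, 3, 5}  B4 = {2, 3, 5}
Tree: B1–B2, B1–B3, B3–B4

Every bag has size at most 3, so the width is 3 − 1 = 2 and tw(G) ≤ 2. On the other hand G contains the 3-clique {1, 3, 5}. A clique must lie in a single bag of any decomposition, so no decomposition can have width below 2. Hence tw(G) = 2 exactly.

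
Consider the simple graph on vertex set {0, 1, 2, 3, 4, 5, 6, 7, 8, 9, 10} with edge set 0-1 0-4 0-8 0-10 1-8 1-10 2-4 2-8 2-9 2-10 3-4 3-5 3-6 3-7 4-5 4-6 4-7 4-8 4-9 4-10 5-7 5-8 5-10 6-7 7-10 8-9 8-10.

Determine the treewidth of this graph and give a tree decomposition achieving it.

Treewidth 3.
One such decomposition:
Bags: B1 = {0, 4, 8, 10}  B2 = {4, 5, 8, 10}  B3 = {2, 4, 8, 10}  B4 = {2, 4, 8, 9}  B5 = {0, 1, 8, 10}  B6 = {4, 5, 7, 10}  B7 = {3, 4, 5, 7}  B8 = {3, 4, 6, 7}
Tree: B1–B2, B1–B3, B3–B4, B1–B5, B2–B6, B6–B7, B7–B8

Every bag has size at most 4, so the width is 4 − 1 = 3 and tw(G) ≤ 3. On the other hand G contains the 4-clique {0, 1, 8, 10}. A clique must lie in a single bag of any decomposition, so no decomposition can have width below 3. Therefore the treewidth is 3.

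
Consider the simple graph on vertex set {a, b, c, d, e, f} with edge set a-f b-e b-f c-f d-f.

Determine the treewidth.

1

A width-1 tree decomposition is:
Bags: B1 = {b, f}  B2 = {d, f}  B3 = {b, e}  B4 = {a, f}  B5 = {c, f}
Tree: B1–B2, B1–B3, B2–B4, B4–B5
The largest bag has 2 vertices, giving width 1; this decomposition certifies tw(G) ≤ 1. G has an edge, so its treewidth is at least 1. Hence tw(G) = 1 exactly.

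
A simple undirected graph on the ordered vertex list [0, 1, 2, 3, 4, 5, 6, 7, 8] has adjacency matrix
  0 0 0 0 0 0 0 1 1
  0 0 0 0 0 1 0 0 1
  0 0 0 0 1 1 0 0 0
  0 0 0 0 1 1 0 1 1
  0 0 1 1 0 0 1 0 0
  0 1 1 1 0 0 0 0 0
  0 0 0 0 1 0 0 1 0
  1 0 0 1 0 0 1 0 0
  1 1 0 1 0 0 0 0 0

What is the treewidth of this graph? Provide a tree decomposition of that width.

Each bag holds 4 vertices, so the decomposition has width 3, which upper-bounds the treewidth. For the lower bound: the 4 vertex sets {2,4,6}, {5}, {3}, {0,1,7,8} are disjoint, each induces a connected subgraph, and every pair is joined by at least one edge of G. Contracting each set to a single vertex therefore yields K_{4} as a minor, and since treewidth is minor-monotone, tw(G) ≥ tw(K_{4}) = 3. Hence tw(G) = 3 exactly.

Treewidth 3.
One optimal decomposition is:
Bags: B1 = {2, 4, 5, 6}  B2 = {3, 4, 5, 6}  B3 = {3, 5, 6, 7}  B4 = {1, 3, 5, 7}  B5 = {1, 3, 7, 8}  B6 = {0, 1, 7, 8}
Tree: B1–B2, B2–B3, B3–B4, B4–B5, B5–B6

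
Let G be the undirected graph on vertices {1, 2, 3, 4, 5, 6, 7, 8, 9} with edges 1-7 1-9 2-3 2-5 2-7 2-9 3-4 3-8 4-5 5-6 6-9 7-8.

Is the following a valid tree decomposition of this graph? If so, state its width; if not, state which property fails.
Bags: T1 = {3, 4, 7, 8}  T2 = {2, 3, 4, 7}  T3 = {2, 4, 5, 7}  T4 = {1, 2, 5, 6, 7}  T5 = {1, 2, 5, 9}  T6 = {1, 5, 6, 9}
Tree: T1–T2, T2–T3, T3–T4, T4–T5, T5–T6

A tree decomposition must satisfy three properties: every vertex lies in some bag; for every edge, both endpoints lie together in some bag; and for every vertex, the bags containing it form a connected subtree. Here bags containing vertex 6 are not connected in the tree, so the decomposition is invalid.

No — bags containing vertex 6 are not connected in the tree.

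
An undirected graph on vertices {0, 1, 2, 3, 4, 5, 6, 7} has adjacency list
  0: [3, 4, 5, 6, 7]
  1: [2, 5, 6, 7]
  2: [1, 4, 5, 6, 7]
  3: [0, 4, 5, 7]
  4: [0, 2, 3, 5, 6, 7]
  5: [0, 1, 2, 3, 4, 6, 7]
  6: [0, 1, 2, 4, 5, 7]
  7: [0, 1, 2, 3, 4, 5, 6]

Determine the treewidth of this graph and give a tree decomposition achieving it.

Treewidth 4.
One such decomposition:
Bags: B1 = {0, 4, 5, 6, 7}  B2 = {2, 4, 5, 6, 7}  B3 = {1, 2, 5, 6, 7}  B4 = {0, 3, 4, 5, 7}
Tree: B1–B2, B2–B3, B1–B4

Each bag holds 5 vertices, so the decomposition has width 4, which upper-bounds the treewidth. For the lower bound, the 5 vertices {1, 2, 5, 6, 7} are pairwise adjacent, and any tree decomposition puts a clique entirely inside one bag — forcing width ≥ 4. Therefore the treewidth is 4.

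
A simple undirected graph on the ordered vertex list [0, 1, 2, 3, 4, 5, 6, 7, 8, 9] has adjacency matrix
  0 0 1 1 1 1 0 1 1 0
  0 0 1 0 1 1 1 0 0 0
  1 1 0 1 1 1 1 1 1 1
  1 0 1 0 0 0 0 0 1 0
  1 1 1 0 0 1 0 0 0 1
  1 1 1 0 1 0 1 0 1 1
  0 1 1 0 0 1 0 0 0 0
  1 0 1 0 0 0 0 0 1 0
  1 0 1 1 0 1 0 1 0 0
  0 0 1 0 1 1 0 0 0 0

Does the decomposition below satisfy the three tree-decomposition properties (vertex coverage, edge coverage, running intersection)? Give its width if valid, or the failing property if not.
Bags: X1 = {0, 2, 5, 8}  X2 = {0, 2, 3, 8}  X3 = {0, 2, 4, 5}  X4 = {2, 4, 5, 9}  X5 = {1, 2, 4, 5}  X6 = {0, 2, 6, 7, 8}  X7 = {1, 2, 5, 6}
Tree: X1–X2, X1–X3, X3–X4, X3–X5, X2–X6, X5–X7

A tree decomposition must satisfy three properties: every vertex lies in some bag; for every edge, both endpoints lie together in some bag; and for every vertex, the bags containing it form a connected subtree. Here bags containing vertex 6 are not connected in the tree, so the decomposition is invalid.

No — bags containing vertex 6 are not connected in the tree.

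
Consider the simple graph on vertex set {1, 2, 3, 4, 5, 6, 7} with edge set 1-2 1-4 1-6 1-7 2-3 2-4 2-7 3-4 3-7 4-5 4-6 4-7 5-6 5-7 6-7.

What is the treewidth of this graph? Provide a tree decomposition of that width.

Each bag holds 4 vertices, so the decomposition has width 3, which upper-bounds the treewidth. Conversely, {1, 2, 4, 7} is a clique of size 4, and the vertices of any clique must share a bag in every tree decomposition; so some bag has ≥ 4 vertices and tw(G) ≥ 3. Hence tw(G) = 3 exactly.

Treewidth 3.
One such decomposition:
Bags: B1 = {1, 4, 6, 7}  B2 = {1, 2, 4, 7}  B3 = {4, 5, 6, 7}  B4 = {2, 3, 4, 7}
Tree: B1–B2, B1–B3, B2–B4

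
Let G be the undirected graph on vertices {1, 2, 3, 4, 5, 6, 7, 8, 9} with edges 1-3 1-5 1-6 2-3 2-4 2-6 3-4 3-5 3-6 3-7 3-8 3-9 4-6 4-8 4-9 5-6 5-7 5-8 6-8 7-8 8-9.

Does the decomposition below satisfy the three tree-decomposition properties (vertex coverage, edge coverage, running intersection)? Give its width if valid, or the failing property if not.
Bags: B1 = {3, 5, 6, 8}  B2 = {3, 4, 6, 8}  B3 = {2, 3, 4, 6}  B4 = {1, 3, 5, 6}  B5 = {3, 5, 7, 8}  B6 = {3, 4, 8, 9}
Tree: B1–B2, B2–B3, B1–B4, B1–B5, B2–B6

Yes; width 3.

Checking the three conditions: (i) the bags cover all of {1, 2, 3, 4, 5, 6, 7, 8, 9}; (ii) for each edge, some bag contains both endpoints; (iii) the bags containing any fixed vertex form a subtree. All hold, so the decomposition is valid with width 4 − 1 = 3.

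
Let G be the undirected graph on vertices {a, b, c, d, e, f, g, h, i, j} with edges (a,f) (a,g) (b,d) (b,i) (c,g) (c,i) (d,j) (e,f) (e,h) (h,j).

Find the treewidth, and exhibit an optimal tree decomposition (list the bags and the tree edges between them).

Every bag has size at most 3, so the width is 3 − 1 = 2 and tw(G) ≤ 2. For the lower bound, G contains the cycle f–e–h–j–d–b–i–c–g–a–f, so G is not a forest; only forests have treewidth ≤ 1, hence tw(G) ≥ 2. Therefore the treewidth is 2.

Treewidth 2.
One such decomposition:
Bags: B1 = {e, f, h}  B2 = {f, h, j}  B3 = {d, f, j}  B4 = {b, d, f}  B5 = {b, f, i}  B6 = {c, f, i}  B7 = {c, f, g}  B8 = {a, f, g}
Tree: B1–B2, B2–B3, B3–B4, B4–B5, B5–B6, B6–B7, B7–B8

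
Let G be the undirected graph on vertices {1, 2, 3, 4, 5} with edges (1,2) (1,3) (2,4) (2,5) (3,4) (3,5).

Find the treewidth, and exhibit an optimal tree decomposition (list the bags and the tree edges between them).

Treewidth 2.
One such decomposition:
Bags: B1 = {1, 2, 3}  B2 = {2, 3, 5}  B3 = {2, 3, 4}
Tree: B1–B2, B2–B3

Each bag holds 3 vertices, so the decomposition has width 2, which upper-bounds the treewidth. The edges 1–2–5–3–1 form a cycle, so G is not a tree and its treewidth is at least 2. Hence tw(G) = 2 exactly.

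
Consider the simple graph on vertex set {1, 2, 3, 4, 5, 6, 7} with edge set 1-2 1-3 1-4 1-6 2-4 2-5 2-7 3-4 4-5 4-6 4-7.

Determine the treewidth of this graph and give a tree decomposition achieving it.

Treewidth 2.
One optimal decomposition is:
Bags: B1 = {1, 4, 6}  B2 = {1, 2, 4}  B3 = {2, 4, 7}  B4 = {2, 4, 5}  B5 = {1, 3, 4}
Tree: B1–B2, B2–B3, B2–B4, B1–B5

Each bag holds 3 vertices, so the decomposition has width 2, which upper-bounds the treewidth. On the other hand G contains the 3-clique {1, 2, 4}. A clique must lie in a single bag of any decomposition, so no decomposition can have width below 2. Therefore the treewidth is 2.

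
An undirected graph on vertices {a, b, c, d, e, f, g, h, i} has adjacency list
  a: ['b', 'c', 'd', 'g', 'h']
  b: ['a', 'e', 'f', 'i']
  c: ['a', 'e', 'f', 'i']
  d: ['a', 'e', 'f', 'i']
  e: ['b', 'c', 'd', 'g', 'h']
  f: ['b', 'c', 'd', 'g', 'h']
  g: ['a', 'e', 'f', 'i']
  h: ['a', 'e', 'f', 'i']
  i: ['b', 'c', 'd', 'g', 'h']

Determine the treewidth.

A width-4 tree decomposition is:
Bags: B1 = {a, b, e, f, i}  B2 = {a, d, e, f, i}  B3 = {a, c, e, f, i}  B4 = {a, e, f, h, i}  B5 = {a, e, f, g, i}
Tree: B1–B2, B2–B3, B3–B4, B4–B5
The largest bag has 5 vertices, giving width 4; this decomposition certifies tw(G) ≤ 4. For the lower bound: the 5 vertex sets {b,e}, {d,f}, {c,i}, {a}, {h} are disjoint, each induces a connected subgraph, and every pair is joined by at least one edge of G. Contracting each set to a single vertex therefore yields K_{5} as a minor, and since treewidth is minor-monotone, tw(G) ≥ tw(K_{5}) = 4. The upper and lower bounds meet at 4, so that is the treewidth.

4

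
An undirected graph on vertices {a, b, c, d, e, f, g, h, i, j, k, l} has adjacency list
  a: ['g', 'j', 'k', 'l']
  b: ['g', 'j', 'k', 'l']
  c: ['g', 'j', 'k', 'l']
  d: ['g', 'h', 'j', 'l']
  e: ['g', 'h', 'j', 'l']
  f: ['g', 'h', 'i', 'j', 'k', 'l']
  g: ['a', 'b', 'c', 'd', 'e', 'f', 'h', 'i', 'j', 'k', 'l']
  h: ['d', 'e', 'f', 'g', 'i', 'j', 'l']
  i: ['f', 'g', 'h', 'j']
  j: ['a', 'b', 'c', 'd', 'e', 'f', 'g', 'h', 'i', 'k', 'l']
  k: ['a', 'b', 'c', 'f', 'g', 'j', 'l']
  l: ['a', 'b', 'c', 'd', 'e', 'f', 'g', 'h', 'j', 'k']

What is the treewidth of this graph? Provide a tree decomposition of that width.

Treewidth 4.
Bags: B1 = {f, g, j, k, l}  B2 = {c, g, j, k, l}  B3 = {f, g, h, j, l}  B4 = {d, g, h, j, l}  B5 = {e, g, h, j, l}  B6 = {a, g, j, k, l}  B7 = {f, g, h, i, j}  B8 = {b, g, j, k, l}
Tree: B1–B2, B1–B3, B3–B4, B4–B5, B2–B6, B3–B7, B2–B8

Each bag holds 5 vertices, so the decomposition has width 4, which upper-bounds the treewidth. On the other hand G contains the 5-clique {d, g, h, j, l}. A clique must lie in a single bag of any decomposition, so no decomposition can have width below 4. Hence tw(G) = 4 exactly.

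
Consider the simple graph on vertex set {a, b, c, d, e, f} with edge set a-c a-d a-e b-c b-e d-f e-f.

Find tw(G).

2

A width-2 tree decomposition is:
Bags: B1 = {b, c, e}  B2 = {a, c, e}  B3 = {a, e, f}  B4 = {a, d, f}
Tree: B1–B2, B2–B3, B3–B4
The largest bag has 3 vertices, giving width 2; this decomposition certifies tw(G) ≤ 2. Since b–c–a–e–b is a cycle in G, G is not acyclic. Forests are exactly the graphs of treewidth ≤ 1, so tw(G) ≥ 2. Therefore the treewidth is 2.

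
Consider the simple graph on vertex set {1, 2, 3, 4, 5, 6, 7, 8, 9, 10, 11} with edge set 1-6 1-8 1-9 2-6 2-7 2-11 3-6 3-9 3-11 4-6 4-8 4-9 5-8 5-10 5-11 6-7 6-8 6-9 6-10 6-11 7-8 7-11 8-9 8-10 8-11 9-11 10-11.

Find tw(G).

3

A width-3 tree decomposition is:
Bags: B1 = {6, 8, 9, 11}  B2 = {6, 7, 8, 11}  B3 = {2, 6, 7, 11}  B4 = {3, 6, 9, 11}  B5 = {1, 6, 8, 9}  B6 = {6, 8, 10, 11}  B7 = {4, 6, 8, 9}  B8 = {5, 8, 10, 11}
Tree: B1–B2, B2–B3, B1–B4, B1–B5, B2–B6, B5–B7, B6–B8
Every bag has size at most 4, so the width is 4 − 1 = 3 and tw(G) ≤ 3. Conversely, {5, 8, 10, 11} is a clique of size 4, and the vertices of any clique must share a bag in every tree decomposition; so some bag has ≥ 4 vertices and tw(G) ≥ 3. Therefore the treewidth is 3.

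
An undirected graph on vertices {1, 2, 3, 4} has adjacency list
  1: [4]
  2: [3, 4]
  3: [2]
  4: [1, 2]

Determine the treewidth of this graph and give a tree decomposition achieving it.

Treewidth 1.
One such decomposition:
Bags: B1 = {2, 3}  B2 = {2, 4}  B3 = {1, 4}
Tree: B1–B2, B2–B3

The largest bag has 2 vertices, giving width 1; this decomposition certifies tw(G) ≤ 1. G has an edge, so its treewidth is at least 1. Therefore the treewidth is 1.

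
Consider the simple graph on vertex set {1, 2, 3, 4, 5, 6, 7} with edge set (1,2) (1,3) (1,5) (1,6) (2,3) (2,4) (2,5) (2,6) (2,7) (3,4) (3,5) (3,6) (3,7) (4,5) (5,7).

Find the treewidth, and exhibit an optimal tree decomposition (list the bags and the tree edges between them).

The largest bag has 4 vertices, giving width 3; this decomposition certifies tw(G) ≤ 3. For the lower bound, the 4 vertices {1, 2, 3, 5} are pairwise adjacent, and any tree decomposition puts a clique entirely inside one bag — forcing width ≥ 3. The upper and lower bounds meet at 3, so that is the treewidth.

Treewidth 3.
One optimal decomposition is:
Bags: B1 = {2, 3, 4, 5}  B2 = {1, 2, 3, 5}  B3 = {1, 2, 3, 6}  B4 = {2, 3, 5, 7}
Tree: B1–B2, B2–B3, B2–B4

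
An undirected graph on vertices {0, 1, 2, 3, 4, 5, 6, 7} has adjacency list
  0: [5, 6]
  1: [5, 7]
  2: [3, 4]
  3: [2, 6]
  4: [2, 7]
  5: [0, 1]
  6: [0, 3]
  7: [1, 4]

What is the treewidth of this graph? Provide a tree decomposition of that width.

Treewidth 2.
Bags: B1 = {1, 4, 7}  B2 = {1, 4, 5}  B3 = {0, 4, 5}  B4 = {0, 4, 6}  B5 = {3, 4, 6}  B6 = {2, 3, 4}
Tree: B1–B2, B2–B3, B3–B4, B4–B5, B5–B6

Each bag holds 3 vertices, so the decomposition has width 2, which upper-bounds the treewidth. The edges 4–7–1–5–0–6–3–2–4 form a cycle, so G is not a tree and its treewidth is at least 2. Combining the bounds, tw(G) = 2.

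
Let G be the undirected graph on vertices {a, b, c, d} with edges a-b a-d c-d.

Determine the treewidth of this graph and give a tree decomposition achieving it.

Treewidth 1.
One such decomposition:
Bags: B1 = {a, b}  B2 = {a, d}  B3 = {c, d}
Tree: B1–B2, B2–B3

Each bag holds 2 vertices, so the decomposition has width 1, which upper-bounds the treewidth. Since G has at least one edge (e.g. b–a), it is not an edgeless graph, so tw(G) ≥ 1. Hence tw(G) = 1 exactly.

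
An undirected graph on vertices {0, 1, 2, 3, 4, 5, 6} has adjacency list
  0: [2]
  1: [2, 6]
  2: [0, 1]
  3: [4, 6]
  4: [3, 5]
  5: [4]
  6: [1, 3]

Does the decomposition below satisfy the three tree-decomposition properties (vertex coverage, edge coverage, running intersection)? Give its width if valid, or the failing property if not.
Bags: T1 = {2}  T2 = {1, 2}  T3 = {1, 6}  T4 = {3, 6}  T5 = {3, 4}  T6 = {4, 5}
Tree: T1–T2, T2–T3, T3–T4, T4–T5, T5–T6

No — vertex 0 appears in no bag.

A tree decomposition must satisfy three properties: every vertex lies in some bag; for every edge, both endpoints lie together in some bag; and for every vertex, the bags containing it form a connected subtree. Here vertex 0 appears in no bag, so the decomposition is invalid.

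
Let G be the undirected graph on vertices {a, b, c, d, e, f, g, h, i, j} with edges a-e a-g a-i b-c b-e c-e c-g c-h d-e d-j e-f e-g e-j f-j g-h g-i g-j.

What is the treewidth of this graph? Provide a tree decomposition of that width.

Treewidth 2.
One such decomposition:
Bags: B1 = {e, g, j}  B2 = {d, e, j}  B3 = {a, e, g}  B4 = {c, e, g}  B5 = {a, g, i}  B6 = {b, c, e}  B7 = {c, g, h}  B8 = {e, f, j}
Tree: B1–B2, B1–B3, B1–B4, B3–B5, B4–B6, B4–B7, B1–B8

Each bag holds 3 vertices, so the decomposition has width 2, which upper-bounds the treewidth. On the other hand G contains the 3-clique {d, e, j}. A clique must lie in a single bag of any decomposition, so no decomposition can have width below 2. Hence tw(G) = 2 exactly.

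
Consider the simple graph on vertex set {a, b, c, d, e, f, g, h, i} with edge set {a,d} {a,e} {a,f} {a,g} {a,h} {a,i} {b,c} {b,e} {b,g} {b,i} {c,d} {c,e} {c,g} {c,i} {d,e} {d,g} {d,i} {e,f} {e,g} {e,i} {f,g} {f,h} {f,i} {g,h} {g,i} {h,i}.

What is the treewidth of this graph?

4

A width-4 tree decomposition is:
Bags: B1 = {a, d, e, g, i}  B2 = {c, d, e, g, i}  B3 = {b, c, e, g, i}  B4 = {a, e, f, g, i}  B5 = {a, f, g, h, i}
Tree: B1–B2, B2–B3, B1–B4, B4–B5
Each bag holds 5 vertices, so the decomposition has width 4, which upper-bounds the treewidth. On the other hand G contains the 5-clique {c, d, e, g, i}. A clique must lie in a single bag of any decomposition, so no decomposition can have width below 4. The upper and lower bounds meet at 4, so that is the treewidth.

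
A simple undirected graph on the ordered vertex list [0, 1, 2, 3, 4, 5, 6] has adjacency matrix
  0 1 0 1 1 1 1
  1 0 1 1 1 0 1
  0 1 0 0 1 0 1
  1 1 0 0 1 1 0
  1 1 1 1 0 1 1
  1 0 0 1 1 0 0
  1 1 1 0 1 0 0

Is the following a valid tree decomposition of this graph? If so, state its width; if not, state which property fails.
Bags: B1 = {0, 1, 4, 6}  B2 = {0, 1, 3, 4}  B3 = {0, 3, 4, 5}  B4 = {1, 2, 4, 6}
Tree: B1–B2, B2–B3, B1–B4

Yes; width 3.

Every vertex of G appears in some bag (union = {0, 1, 2, 3, 4, 5, 6}); every edge is covered by a bag; and for each vertex v the set of bags containing v is connected in the bag tree. The decomposition is therefore valid. The largest bag has 4 vertices, so the width is 3.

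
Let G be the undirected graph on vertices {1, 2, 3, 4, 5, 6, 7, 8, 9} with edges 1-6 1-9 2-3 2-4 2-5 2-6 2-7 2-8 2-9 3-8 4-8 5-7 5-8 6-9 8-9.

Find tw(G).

2

A width-2 tree decomposition is:
Bags: B1 = {2, 6, 9}  B2 = {1, 6, 9}  B3 = {2, 8, 9}  B4 = {2, 4, 8}  B5 = {2, 5, 8}  B6 = {2, 3, 8}  B7 = {2, 5, 7}
Tree: B1–B2, B1–B3, B3–B4, B3–B5, B4–B6, B5–B7
Each bag holds 3 vertices, so the decomposition has width 2, which upper-bounds the treewidth. On the other hand G contains the 3-clique {1, 6, 9}. A clique must lie in a single bag of any decomposition, so no decomposition can have width below 2. Therefore the treewidth is 2.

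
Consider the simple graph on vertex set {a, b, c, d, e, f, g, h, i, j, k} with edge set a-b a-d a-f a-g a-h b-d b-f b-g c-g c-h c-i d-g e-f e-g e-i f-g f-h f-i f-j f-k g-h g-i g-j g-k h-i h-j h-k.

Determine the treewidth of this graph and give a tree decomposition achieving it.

Treewidth 3.
Bags: B1 = {f, g, h, i}  B2 = {f, g, h, k}  B3 = {a, f, g, h}  B4 = {a, b, f, g}  B5 = {e, f, g, i}  B6 = {c, g, h, i}  B7 = {f, g, h, j}  B8 = {a, b, d, g}
Tree: B1–B2, B1–B3, B3–B4, B1–B5, B1–B6, B3–B7, B4–B8

Each bag holds 4 vertices, so the decomposition has width 3, which upper-bounds the treewidth. Conversely, {a, b, d, g} is a clique of size 4, and the vertices of any clique must share a bag in every tree decomposition; so some bag has ≥ 4 vertices and tw(G) ≥ 3. Therefore the treewidth is 3.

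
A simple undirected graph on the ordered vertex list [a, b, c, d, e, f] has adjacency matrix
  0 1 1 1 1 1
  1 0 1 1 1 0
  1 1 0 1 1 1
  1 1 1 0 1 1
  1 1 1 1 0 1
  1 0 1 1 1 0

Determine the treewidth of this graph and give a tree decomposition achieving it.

Treewidth 4.
One optimal decomposition is:
Bags: B1 = {a, b, c, d, e}  B2 = {a, c, d, e, f}
Tree: B1–B2

Each bag holds 5 vertices, so the decomposition has width 4, which upper-bounds the treewidth. On the other hand G contains the 5-clique {a, c, d, e, f}. A clique must lie in a single bag of any decomposition, so no decomposition can have width below 4. Therefore the treewidth is 4.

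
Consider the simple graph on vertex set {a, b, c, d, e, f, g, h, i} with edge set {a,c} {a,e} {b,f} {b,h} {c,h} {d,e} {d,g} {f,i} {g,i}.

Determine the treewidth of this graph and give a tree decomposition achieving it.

The largest bag has 3 vertices, giving width 2; this decomposition certifies tw(G) ≤ 2. The edges f–i–g–d–e–a–c–h–b–f form a cycle, so G is not a tree and its treewidth is at least 2. Therefore the treewidth is 2.

Treewidth 2.
One such decomposition:
Bags: B1 = {f, g, i}  B2 = {d, f, g}  B3 = {d, e, f}  B4 = {a, e, f}  B5 = {a, c, f}  B6 = {c, f, h}  B7 = {b, f, h}
Tree: B1–B2, B2–B3, B3–B4, B4–B5, B5–B6, B6–B7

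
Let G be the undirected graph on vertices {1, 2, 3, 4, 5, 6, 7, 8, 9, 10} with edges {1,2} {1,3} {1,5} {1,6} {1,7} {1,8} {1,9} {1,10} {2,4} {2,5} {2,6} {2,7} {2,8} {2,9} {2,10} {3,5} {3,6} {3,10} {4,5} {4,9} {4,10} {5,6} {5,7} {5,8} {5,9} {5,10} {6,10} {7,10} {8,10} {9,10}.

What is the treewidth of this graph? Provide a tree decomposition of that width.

Each bag holds 5 vertices, so the decomposition has width 4, which upper-bounds the treewidth. On the other hand G contains the 5-clique {1, 2, 5, 8, 10}. A clique must lie in a single bag of any decomposition, so no decomposition can have width below 4. Combining the bounds, tw(G) = 4.

Treewidth 4.
One optimal decomposition is:
Bags: B1 = {1, 2, 5, 6, 10}  B2 = {1, 2, 5, 9, 10}  B3 = {2, 4, 5, 9, 10}  B4 = {1, 3, 5, 6, 10}  B5 = {1, 2, 5, 7, 10}  B6 = {1, 2, 5, 8, 10}
Tree: B1–B2, B2–B3, B1–B4, B2–B5, B5–B6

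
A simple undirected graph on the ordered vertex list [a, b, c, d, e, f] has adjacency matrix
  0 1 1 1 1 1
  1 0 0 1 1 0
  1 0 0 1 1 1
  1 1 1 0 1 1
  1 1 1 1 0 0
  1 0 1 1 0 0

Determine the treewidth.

3

A width-3 tree decomposition is:
Bags: B1 = {a, b, d, e}  B2 = {a, c, d, e}  B3 = {a, c, d, f}
Tree: B1–B2, B2–B3
The largest bag has 4 vertices, giving width 3; this decomposition certifies tw(G) ≤ 3. Conversely, {a, c, d, e} is a clique of size 4, and the vertices of any clique must share a bag in every tree decomposition; so some bag has ≥ 4 vertices and tw(G) ≥ 3. Therefore the treewidth is 3.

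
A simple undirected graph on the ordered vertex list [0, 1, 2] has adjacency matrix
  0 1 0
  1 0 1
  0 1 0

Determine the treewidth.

A width-1 tree decomposition is:
Bags: B1 = {0, 1}  B2 = {1, 2}
Tree: B1–B2
Every bag has size at most 2, so the width is 2 − 1 = 1 and tw(G) ≤ 1. G has an edge, so its treewidth is at least 1. The upper and lower bounds meet at 1, so that is the treewidth.

1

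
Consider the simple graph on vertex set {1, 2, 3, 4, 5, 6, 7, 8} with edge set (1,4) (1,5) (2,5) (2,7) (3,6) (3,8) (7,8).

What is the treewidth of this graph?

A width-1 tree decomposition is:
Bags: B1 = {1, 4}  B2 = {1, 5}  B3 = {2, 5}  B4 = {2, 7}  B5 = {7, 8}  B6 = {3, 8}  B7 = {3, 6}
Tree: B1–B2, B2–B3, B3–B4, B4–B5, B5–B6, B6–B7
The largest bag has 2 vertices, giving width 1; this decomposition certifies tw(G) ≤ 1. Any graph with an edge has treewidth ≥ 1, and G has the edge 4–1. Hence tw(G) = 1 exactly.

1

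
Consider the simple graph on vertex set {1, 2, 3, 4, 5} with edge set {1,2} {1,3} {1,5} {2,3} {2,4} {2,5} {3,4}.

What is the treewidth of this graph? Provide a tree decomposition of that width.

Treewidth 2.
One optimal decomposition is:
Bags: B1 = {1, 2, 5}  B2 = {1, 2, 3}  B3 = {2, 3, 4}
Tree: B1–B2, B2–B3

The largest bag has 3 vertices, giving width 2; this decomposition certifies tw(G) ≤ 2. On the other hand G contains the 3-clique {1, 2, 3}. A clique must lie in a single bag of any decomposition, so no decomposition can have width below 2. Therefore the treewidth is 2.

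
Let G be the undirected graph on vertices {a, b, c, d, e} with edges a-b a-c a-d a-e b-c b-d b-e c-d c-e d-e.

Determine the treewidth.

4

A width-4 tree decomposition is:
Bags: B1 = {a, b, c, d, e}
Tree: (single bag)
With just one bag of size 5, the width is 5 − 1 = 4, so tw(G) ≤ 4. Conversely, {a, b, c, d, e} is a clique of size 5, and the vertices of any clique must share a bag in every tree decomposition; so some bag has ≥ 5 vertices and tw(G) ≥ 4. Hence tw(G) = 4 exactly.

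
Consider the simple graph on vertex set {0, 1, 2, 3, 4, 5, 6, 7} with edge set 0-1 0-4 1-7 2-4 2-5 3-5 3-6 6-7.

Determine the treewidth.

2

A width-2 tree decomposition is:
Bags: B1 = {2, 4, 5}  B2 = {0, 4, 5}  B3 = {0, 1, 5}  B4 = {1, 5, 7}  B5 = {5, 6, 7}  B6 = {3, 5, 6}
Tree: B1–B2, B2–B3, B3–B4, B4–B5, B5–B6
Every bag has size at most 3, so the width is 3 − 1 = 2 and tw(G) ≤ 2. For the lower bound, G contains the cycle 5–2–4–0–1–7–6–3–5, so G is not a forest; only forests have treewidth ≤ 1, hence tw(G) ≥ 2. The upper and lower bounds meet at 2, so that is the treewidth.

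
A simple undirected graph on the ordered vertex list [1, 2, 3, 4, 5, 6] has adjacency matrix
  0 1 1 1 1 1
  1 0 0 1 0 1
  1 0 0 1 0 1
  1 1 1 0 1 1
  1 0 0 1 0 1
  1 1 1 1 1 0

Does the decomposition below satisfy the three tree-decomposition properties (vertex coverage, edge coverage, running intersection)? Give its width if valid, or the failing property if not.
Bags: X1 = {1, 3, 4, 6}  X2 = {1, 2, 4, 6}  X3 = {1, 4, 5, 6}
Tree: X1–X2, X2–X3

Vertex coverage: the bags together contain {1, 2, 3, 4, 5, 6}, the full vertex set. Edge coverage: each edge of G has both endpoints in at least one bag. Running intersection: for every vertex, the bags containing it form a connected subtree. All three properties hold, so this is a valid tree decomposition of width max|bag| − 1 = 3, and hence tw(G) ≤ 3.

Yes; width 3.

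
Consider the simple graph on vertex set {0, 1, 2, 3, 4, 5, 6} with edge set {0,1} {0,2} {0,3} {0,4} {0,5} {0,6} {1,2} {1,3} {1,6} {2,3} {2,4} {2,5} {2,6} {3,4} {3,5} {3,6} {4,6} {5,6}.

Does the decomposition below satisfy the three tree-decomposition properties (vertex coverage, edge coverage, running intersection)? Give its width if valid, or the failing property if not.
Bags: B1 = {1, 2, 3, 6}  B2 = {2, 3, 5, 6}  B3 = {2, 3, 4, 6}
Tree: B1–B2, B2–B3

A tree decomposition must satisfy three properties: every vertex lies in some bag; for every edge, both endpoints lie together in some bag; and for every vertex, the bags containing it form a connected subtree. Here vertex 0 appears in no bag, so the decomposition is invalid.

No — vertex 0 appears in no bag.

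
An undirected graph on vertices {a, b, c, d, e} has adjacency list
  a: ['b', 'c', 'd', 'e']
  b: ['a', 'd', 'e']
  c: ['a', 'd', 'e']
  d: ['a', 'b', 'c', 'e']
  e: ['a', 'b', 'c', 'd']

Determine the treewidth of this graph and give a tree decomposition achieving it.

Treewidth 3.
One optimal decomposition is:
Bags: B1 = {a, c, d, e}  B2 = {a, b, d, e}
Tree: B1–B2

Each bag holds 4 vertices, so the decomposition has width 3, which upper-bounds the treewidth. For the lower bound, the 4 vertices {a, c, d, e} are pairwise adjacent, and any tree decomposition puts a clique entirely inside one bag — forcing width ≥ 3. Hence tw(G) = 3 exactly.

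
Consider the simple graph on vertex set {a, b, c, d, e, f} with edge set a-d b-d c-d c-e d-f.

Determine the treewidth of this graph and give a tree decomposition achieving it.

The largest bag has 2 vertices, giving width 1; this decomposition certifies tw(G) ≤ 1. Since G has at least one edge (e.g. e–c), it is not an edgeless graph, so tw(G) ≥ 1. Therefore the treewidth is 1.

Treewidth 1.
One such decomposition:
Bags: B1 = {c, e}  B2 = {c, d}  B3 = {b, d}  B4 = {a, d}  B5 = {d, f}
Tree: B1–B2, B2–B3, B3–B4, B3–B5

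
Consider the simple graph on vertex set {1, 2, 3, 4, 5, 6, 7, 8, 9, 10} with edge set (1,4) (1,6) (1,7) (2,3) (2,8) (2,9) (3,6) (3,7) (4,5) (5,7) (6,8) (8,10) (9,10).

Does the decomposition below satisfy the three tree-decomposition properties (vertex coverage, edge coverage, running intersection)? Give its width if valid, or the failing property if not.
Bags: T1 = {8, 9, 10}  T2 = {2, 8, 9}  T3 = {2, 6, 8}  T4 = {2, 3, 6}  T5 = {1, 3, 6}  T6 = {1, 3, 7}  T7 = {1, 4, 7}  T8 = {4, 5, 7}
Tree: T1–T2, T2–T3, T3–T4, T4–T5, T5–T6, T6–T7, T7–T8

Yes; width 2.

Every vertex of G appears in some bag (union = {1, 2, 3, 4, 5, 6, 7, 8, 9, 10}); every edge is covered by a bag; and for each vertex v the set of bags containing v is connected in the bag tree. The decomposition is therefore valid. The largest bag has 3 vertices, so the width is 2.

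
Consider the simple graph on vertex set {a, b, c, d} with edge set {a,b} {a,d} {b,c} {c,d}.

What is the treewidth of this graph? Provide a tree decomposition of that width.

Every bag has size at most 3, so the width is 3 − 1 = 2 and tw(G) ≤ 2. The edges c–d–a–b–c form a cycle, so G is not a tree and its treewidth is at least 2. The upper and lower bounds meet at 2, so that is the treewidth.

Treewidth 2.
One such decomposition:
Bags: B1 = {a, c, d}  B2 = {a, b, c}
Tree: B1–B2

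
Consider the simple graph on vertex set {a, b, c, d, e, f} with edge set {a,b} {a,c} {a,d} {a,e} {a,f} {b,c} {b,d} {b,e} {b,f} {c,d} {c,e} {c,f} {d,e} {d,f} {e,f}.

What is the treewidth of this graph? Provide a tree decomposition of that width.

Treewidth 5.
Bags: B1 = {a, b, c, d, e, f}
Tree: (single bag)

With just one bag of size 6, the width is 6 − 1 = 5, so tw(G) ≤ 5. For the lower bound, the 6 vertices {a, b, c, d, e, f} are pairwise adjacent, and any tree decomposition puts a clique entirely inside one bag — forcing width ≥ 5. The upper and lower bounds meet at 5, so that is the treewidth.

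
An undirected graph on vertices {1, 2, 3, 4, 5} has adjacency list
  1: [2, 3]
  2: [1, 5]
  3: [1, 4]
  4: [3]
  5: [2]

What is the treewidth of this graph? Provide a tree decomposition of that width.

Treewidth 1.
One such decomposition:
Bags: B1 = {3, 4}  B2 = {1, 3}  B3 = {1, 2}  B4 = {2, 5}
Tree: B1–B2, B2–B3, B3–B4

The largest bag has 2 vertices, giving width 1; this decomposition certifies tw(G) ≤ 1. Since G has at least one edge (e.g. 4–3), it is not an edgeless graph, so tw(G) ≥ 1. Therefore the treewidth is 1.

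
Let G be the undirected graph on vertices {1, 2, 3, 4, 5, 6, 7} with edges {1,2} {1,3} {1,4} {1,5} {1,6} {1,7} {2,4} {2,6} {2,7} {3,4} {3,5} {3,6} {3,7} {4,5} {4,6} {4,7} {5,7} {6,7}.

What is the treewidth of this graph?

A width-4 tree decomposition is:
Bags: B1 = {1, 3, 4, 6, 7}  B2 = {1, 2, 4, 6, 7}  B3 = {1, 3, 4, 5, 7}
Tree: B1–B2, B1–B3
Every bag has size at most 5, so the width is 5 − 1 = 4 and tw(G) ≤ 4. For the lower bound, the 5 vertices {1, 2, 4, 6, 7} are pairwise adjacent, and any tree decomposition puts a clique entirely inside one bag — forcing width ≥ 4. The upper and lower bounds meet at 4, so that is the treewidth.

4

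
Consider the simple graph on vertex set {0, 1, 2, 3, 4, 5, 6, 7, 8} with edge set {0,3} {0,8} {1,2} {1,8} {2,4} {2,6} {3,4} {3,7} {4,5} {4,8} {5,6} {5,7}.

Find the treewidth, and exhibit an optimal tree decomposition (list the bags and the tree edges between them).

Treewidth 3.
Bags: B1 = {3, 5, 6, 7}  B2 = {3, 4, 5, 6}  B3 = {2, 3, 4, 6}  B4 = {0, 2, 3, 4}  B5 = {0, 2, 4, 8}  B6 = {0, 1, 2, 8}
Tree: B1–B2, B2–B3, B3–B4, B4–B5, B5–B6

Every bag has size at most 4, so the width is 4 − 1 = 3 and tw(G) ≤ 3. For the lower bound: the 4 vertex sets {5,6,7}, {3}, {4}, {0,1,2,8} are disjoint, each induces a connected subgraph, and every pair is joined by at least one edge of G. Contracting each set to a single vertex therefore yields K_{4} as a minor, and since treewidth is minor-monotone, tw(G) ≥ tw(K_{4}) = 3. Hence tw(G) = 3 exactly.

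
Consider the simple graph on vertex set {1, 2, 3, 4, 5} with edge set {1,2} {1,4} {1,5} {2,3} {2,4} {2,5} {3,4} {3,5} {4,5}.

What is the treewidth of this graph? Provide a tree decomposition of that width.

Every bag has size at most 4, so the width is 4 − 1 = 3 and tw(G) ≤ 3. For the lower bound, the 4 vertices {1, 2, 4, 5} are pairwise adjacent, and any tree decomposition puts a clique entirely inside one bag — forcing width ≥ 3. Hence tw(G) = 3 exactly.

Treewidth 3.
One optimal decomposition is:
Bags: B1 = {1, 2, 4, 5}  B2 = {2, 3, 4, 5}
Tree: B1–B2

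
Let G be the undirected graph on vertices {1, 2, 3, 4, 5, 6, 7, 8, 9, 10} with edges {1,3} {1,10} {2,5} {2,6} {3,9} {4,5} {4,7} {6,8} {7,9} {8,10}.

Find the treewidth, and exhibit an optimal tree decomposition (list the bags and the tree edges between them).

Every bag has size at most 3, so the width is 3 − 1 = 2 and tw(G) ≤ 2. The edges 3–9–7–4–5–2–6–8–10–1–3 form a cycle, so G is not a tree and its treewidth is at least 2. The upper and lower bounds meet at 2, so that is the treewidth.

Treewidth 2.
One such decomposition:
Bags: B1 = {3, 7, 9}  B2 = {3, 4, 7}  B3 = {3, 4, 5}  B4 = {2, 3, 5}  B5 = {2, 3, 6}  B6 = {3, 6, 8}  B7 = {3, 8, 10}  B8 = {1, 3, 10}
Tree: B1–B2, B2–B3, B3–B4, B4–B5, B5–B6, B6–B7, B7–B8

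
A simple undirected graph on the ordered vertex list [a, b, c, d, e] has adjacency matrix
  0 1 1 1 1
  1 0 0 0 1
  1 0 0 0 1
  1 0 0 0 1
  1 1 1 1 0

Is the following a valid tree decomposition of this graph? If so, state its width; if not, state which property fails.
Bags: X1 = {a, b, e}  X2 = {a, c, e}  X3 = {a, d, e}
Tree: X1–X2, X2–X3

Checking the three conditions: (i) the bags cover all of {a, b, c, d, e}; (ii) for each edge, some bag contains both endpoints; (iii) the bags containing any fixed vertex form a subtree. All hold, so the decomposition is valid with width 3 − 1 = 2.

Yes; width 2.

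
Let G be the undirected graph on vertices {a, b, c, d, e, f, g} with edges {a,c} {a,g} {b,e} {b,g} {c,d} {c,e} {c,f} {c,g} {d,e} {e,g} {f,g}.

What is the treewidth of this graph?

A width-2 tree decomposition is:
Bags: B1 = {c, f, g}  B2 = {a, c, g}  B3 = {c, e, g}  B4 = {c, d, e}  B5 = {b, e, g}
Tree: B1–B2, B2–B3, B3–B4, B3–B5
Each bag holds 3 vertices, so the decomposition has width 2, which upper-bounds the treewidth. For the lower bound, the 3 vertices {c, d, e} are pairwise adjacent, and any tree decomposition puts a clique entirely inside one bag — forcing width ≥ 2. Combining the bounds, tw(G) = 2.

2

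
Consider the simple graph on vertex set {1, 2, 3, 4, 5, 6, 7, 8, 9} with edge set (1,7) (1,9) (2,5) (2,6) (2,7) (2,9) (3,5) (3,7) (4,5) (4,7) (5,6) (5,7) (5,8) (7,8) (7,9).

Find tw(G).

2

A width-2 tree decomposition is:
Bags: B1 = {5, 7, 8}  B2 = {2, 5, 7}  B3 = {4, 5, 7}  B4 = {2, 5, 6}  B5 = {3, 5, 7}  B6 = {2, 7, 9}  B7 = {1, 7, 9}
Tree: B1–B2, B2–B3, B2–B4, B2–B5, B2–B6, B6–B7
Each bag holds 3 vertices, so the decomposition has width 2, which upper-bounds the treewidth. Conversely, {2, 5, 6} is a clique of size 3, and the vertices of any clique must share a bag in every tree decomposition; so some bag has ≥ 3 vertices and tw(G) ≥ 2. The upper and lower bounds meet at 2, so that is the treewidth.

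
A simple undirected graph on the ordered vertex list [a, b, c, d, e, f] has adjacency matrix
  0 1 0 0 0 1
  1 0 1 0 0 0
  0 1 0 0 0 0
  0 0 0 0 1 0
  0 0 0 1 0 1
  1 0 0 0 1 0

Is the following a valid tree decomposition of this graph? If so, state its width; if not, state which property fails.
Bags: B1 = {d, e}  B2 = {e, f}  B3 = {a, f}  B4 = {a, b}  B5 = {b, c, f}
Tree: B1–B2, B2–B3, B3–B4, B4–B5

No — bags containing vertex f are not connected in the tree.

A tree decomposition must satisfy three properties: every vertex lies in some bag; for every edge, both endpoints lie together in some bag; and for every vertex, the bags containing it form a connected subtree. Here bags containing vertex f are not connected in the tree, so the decomposition is invalid.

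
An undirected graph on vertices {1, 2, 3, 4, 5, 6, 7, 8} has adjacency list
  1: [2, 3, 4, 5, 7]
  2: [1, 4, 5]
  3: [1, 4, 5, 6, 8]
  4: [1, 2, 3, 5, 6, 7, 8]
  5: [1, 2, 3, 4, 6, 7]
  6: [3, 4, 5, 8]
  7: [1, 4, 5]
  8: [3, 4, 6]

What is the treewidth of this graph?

A width-3 tree decomposition is:
Bags: B1 = {1, 2, 4, 5}  B2 = {1, 4, 5, 7}  B3 = {1, 3, 4, 5}  B4 = {3, 4, 5, 6}  B5 = {3, 4, 6, 8}
Tree: B1–B2, B1–B3, B3–B4, B4–B5
Every bag has size at most 4, so the width is 4 − 1 = 3 and tw(G) ≤ 3. Conversely, {3, 4, 6, 8} is a clique of size 4, and the vertices of any clique must share a bag in every tree decomposition; so some bag has ≥ 4 vertices and tw(G) ≥ 3. Therefore the treewidth is 3.

3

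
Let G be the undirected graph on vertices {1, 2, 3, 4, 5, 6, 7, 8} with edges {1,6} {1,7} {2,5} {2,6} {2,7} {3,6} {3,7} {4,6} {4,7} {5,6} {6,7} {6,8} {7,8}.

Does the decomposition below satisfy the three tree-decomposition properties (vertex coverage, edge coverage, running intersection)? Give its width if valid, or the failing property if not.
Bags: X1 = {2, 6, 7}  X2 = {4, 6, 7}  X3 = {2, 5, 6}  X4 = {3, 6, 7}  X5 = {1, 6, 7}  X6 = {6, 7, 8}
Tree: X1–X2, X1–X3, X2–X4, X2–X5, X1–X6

Every vertex of G appears in some bag (union = {1, 2, 3, 4, 5, 6, 7, 8}); every edge is covered by a bag; and for each vertex v the set of bags containing v is connected in the bag tree. The decomposition is therefore valid. The largest bag has 3 vertices, so the width is 2.

Yes; width 2.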